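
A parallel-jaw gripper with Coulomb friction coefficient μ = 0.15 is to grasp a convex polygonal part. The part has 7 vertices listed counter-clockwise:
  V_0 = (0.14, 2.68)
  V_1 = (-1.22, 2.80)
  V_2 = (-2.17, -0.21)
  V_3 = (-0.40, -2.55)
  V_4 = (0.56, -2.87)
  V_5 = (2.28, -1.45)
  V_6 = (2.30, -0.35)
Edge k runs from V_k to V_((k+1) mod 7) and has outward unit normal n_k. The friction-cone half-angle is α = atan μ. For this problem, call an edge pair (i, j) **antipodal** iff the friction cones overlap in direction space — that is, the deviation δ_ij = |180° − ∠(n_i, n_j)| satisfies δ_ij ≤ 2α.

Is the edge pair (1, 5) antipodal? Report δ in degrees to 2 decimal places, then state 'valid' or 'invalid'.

α = atan 0.15 = 8.53°;  2α = 17.06°
edge 1: e_1 = (-0.95, -3.01);  n_1 = (-0.9536, +0.3010)
edge 5: e_5 = (+0.02, +1.10);  n_5 = (+0.9998, -0.0182)
∠(n_1, n_5) = 163.53°
δ = |180° − 163.53°| = 16.47°
16.47° ≤ 2α = 17.06°  →  valid

δ = 16.47°, valid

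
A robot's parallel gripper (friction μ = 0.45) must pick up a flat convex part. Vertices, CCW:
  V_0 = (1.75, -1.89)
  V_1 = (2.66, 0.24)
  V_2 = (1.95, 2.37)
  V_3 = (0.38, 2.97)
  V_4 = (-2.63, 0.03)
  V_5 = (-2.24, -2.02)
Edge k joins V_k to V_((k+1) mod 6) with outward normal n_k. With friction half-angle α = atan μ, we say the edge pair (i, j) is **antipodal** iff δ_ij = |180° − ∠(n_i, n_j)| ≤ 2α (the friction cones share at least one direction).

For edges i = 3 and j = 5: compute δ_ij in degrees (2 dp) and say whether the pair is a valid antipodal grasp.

δ = 42.46°, valid

α = atan 0.45 = 24.23°;  2α = 48.46°
edge 3: e_3 = (-3.01, -2.94);  n_3 = (-0.6987, +0.7154)
edge 5: e_5 = (+3.99, +0.13);  n_5 = (+0.0326, -0.9995)
∠(n_3, n_5) = 137.54°
δ = |180° − 137.54°| = 42.46°
42.46° ≤ 2α = 48.46°  →  valid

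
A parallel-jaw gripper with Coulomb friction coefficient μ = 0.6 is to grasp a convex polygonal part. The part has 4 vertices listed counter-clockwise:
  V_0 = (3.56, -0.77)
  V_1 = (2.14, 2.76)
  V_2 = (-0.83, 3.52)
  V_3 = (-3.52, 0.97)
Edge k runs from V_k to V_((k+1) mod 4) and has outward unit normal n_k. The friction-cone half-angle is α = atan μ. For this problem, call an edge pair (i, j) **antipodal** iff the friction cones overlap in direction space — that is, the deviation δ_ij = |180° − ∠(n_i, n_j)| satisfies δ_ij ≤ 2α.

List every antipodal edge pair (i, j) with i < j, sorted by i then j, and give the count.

count = 3; pairs: (0,3), (1,3), (2,3)

α = atan 0.6 = 30.96°;  2α = 61.93°
n_0 = (+0.9277, +0.3732)
n_1 = (+0.2479, +0.9688)
n_2 = (-0.6880, +0.7257)
n_3 = (-0.2387, -0.9711)
  (0,1): δ = 126.27°  ·
  (0,2): δ = 68.44°  ·
  (0,3): δ = 54.28°  ✓
  (1,2): δ = 122.18°  ·
  (1,3): δ = 0.55°  ✓
  (2,3): δ = 57.28°  ✓
antipodal pairs: 3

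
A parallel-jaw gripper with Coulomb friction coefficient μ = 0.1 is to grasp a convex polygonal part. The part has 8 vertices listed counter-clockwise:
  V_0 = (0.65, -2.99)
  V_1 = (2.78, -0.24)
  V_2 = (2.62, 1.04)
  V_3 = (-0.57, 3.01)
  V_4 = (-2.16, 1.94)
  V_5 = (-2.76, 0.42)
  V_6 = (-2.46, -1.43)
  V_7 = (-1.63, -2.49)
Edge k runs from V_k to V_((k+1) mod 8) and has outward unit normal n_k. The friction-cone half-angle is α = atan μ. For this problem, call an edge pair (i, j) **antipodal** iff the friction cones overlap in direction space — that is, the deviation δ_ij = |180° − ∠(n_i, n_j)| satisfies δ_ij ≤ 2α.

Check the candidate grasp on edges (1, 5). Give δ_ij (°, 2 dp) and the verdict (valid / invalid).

δ = 2.09°, valid

α = atan 0.1 = 5.71°;  2α = 11.42°
edge 1: e_1 = (-0.16, +1.28);  n_1 = (+0.9923, +0.1240)
edge 5: e_5 = (+0.30, -1.85);  n_5 = (-0.9871, -0.1601)
∠(n_1, n_5) = 177.91°
δ = |180° − 177.91°| = 2.09°
2.09° ≤ 2α = 11.42°  →  valid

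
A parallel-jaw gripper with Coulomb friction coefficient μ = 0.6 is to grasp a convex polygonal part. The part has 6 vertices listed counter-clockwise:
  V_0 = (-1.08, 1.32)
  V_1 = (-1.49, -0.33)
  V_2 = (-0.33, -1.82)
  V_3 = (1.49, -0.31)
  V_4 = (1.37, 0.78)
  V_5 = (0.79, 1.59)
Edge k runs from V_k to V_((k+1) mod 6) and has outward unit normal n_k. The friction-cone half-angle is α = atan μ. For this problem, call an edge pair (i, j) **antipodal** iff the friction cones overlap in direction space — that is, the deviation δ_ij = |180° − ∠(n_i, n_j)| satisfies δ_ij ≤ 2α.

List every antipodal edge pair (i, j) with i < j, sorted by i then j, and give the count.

count = 7; pairs: (0,2), (0,3), (0,4), (1,3), (1,4), (1,5), (2,5)

α = atan 0.6 = 30.96°;  2α = 61.93°
n_0 = (-0.9705, +0.2412)
n_1 = (-0.7891, -0.6143)
n_2 = (+0.6385, -0.7696)
n_3 = (+0.9940, +0.1094)
n_4 = (+0.8131, +0.5822)
n_5 = (-0.1429, +0.9897)
  (0,1): δ = 128.14°  ·
  (0,2): δ = 36.36°  ✓
  (0,3): δ = 20.24°  ✓
  (0,4): δ = 49.56°  ✓
  (0,5): δ = 112.17°  ·
  (1,2): δ = 88.22°  ·
  (1,3): δ = 31.62°  ✓
  (1,4): δ = 2.30°  ✓
  (1,5): δ = 60.31°  ✓
  (2,3): δ = 123.40°  ·
  (2,4): δ = 94.08°  ·
  (2,5): δ = 31.47°  ✓
  (3,4): δ = 150.68°  ·
  (3,5): δ = 88.07°  ·
  (4,5): δ = 117.39°  ·
antipodal pairs: 7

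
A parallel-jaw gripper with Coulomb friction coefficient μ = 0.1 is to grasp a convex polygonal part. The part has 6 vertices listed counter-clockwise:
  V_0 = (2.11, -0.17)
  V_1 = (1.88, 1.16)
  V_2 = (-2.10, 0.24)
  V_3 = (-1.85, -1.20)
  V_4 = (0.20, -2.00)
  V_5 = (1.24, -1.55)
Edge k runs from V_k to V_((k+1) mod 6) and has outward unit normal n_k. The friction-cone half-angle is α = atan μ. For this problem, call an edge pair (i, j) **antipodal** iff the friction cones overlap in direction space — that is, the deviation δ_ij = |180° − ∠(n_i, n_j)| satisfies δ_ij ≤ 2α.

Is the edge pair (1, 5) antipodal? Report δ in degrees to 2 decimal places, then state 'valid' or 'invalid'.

α = atan 0.1 = 5.71°;  2α = 11.42°
edge 1: e_1 = (-3.98, -0.92);  n_1 = (-0.2252, +0.9743)
edge 5: e_5 = (+0.87, +1.38);  n_5 = (+0.8459, -0.5333)
∠(n_1, n_5) = 135.24°
δ = |180° − 135.24°| = 44.76°
44.76° > 2α = 11.42°  →  invalid

δ = 44.76°, invalid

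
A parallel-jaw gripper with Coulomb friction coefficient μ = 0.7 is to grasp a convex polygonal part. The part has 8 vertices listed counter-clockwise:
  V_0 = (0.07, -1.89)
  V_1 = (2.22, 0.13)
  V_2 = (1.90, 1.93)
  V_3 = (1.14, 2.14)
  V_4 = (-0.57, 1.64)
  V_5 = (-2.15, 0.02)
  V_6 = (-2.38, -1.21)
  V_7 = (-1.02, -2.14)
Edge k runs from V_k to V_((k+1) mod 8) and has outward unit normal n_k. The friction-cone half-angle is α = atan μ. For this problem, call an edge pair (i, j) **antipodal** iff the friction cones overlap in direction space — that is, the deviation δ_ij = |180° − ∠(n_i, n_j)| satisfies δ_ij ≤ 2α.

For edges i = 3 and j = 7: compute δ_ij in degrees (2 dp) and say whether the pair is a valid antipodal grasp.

δ = 3.38°, valid

α = atan 0.7 = 34.99°;  2α = 69.98°
edge 3: e_3 = (-1.71, -0.50);  n_3 = (-0.2806, +0.9598)
edge 7: e_7 = (+1.09, +0.25);  n_7 = (+0.2236, -0.9747)
∠(n_3, n_7) = 176.62°
δ = |180° − 176.62°| = 3.38°
3.38° ≤ 2α = 69.98°  →  valid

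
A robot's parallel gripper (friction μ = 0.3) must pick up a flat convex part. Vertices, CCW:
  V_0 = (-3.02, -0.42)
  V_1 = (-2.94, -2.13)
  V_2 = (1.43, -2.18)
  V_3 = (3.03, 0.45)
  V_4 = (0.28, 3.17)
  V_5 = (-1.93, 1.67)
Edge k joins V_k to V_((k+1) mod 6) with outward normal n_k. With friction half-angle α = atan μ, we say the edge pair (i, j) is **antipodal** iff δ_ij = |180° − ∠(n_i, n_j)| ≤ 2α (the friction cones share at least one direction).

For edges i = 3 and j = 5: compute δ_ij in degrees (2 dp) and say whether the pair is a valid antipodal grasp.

δ = 72.86°, invalid

α = atan 0.3 = 16.70°;  2α = 33.40°
edge 3: e_3 = (-2.75, +2.72);  n_3 = (+0.7032, +0.7110)
edge 5: e_5 = (-1.09, -2.09);  n_5 = (-0.8867, +0.4624)
∠(n_3, n_5) = 107.14°
δ = |180° − 107.14°| = 72.86°
72.86° > 2α = 33.40°  →  invalid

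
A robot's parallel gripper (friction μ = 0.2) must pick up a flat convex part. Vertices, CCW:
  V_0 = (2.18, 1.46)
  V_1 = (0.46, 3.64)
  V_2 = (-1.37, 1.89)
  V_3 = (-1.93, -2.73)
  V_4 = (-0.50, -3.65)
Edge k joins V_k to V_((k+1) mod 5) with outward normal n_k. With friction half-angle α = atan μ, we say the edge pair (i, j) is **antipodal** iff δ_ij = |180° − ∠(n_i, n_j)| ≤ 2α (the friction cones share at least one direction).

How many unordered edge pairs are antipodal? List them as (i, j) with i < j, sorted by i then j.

count = 3; pairs: (0,3), (1,4), (2,4)

α = atan 0.2 = 11.31°;  2α = 22.62°
n_0 = (+0.7851, +0.6194)
n_1 = (-0.6911, +0.7227)
n_2 = (-0.9927, +0.1203)
n_3 = (-0.5411, -0.8410)
n_4 = (+0.8856, -0.4645)
  (0,1): δ = 84.55°  ·
  (0,2): δ = 45.18°  ·
  (0,3): δ = 18.97°  ✓
  (0,4): δ = 114.05°  ·
  (1,2): δ = 140.63°  ·
  (1,3): δ = 76.48°  ·
  (1,4): δ = 18.60°  ✓
  (2,3): δ = 115.84°  ·
  (2,4): δ = 20.76°  ✓
  (3,4): δ = 84.92°  ·
antipodal pairs: 3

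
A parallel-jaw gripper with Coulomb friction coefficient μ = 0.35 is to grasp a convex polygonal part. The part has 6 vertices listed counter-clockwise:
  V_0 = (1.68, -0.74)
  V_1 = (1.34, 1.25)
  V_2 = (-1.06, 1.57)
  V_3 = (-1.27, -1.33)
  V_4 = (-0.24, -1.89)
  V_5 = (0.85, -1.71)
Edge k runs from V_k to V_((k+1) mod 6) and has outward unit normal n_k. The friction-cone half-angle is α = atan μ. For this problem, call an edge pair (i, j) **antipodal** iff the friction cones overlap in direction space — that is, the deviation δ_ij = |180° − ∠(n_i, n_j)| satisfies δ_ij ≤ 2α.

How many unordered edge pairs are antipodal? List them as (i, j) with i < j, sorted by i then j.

α = atan 0.35 = 19.29°;  2α = 38.58°
n_0 = (+0.9857, +0.1684)
n_1 = (+0.1322, +0.9912)
n_2 = (-0.9974, +0.0722)
n_3 = (-0.4777, -0.8785)
n_4 = (+0.1629, -0.9866)
n_5 = (+0.7598, -0.6501)
  (0,1): δ = 107.29°  ·
  (0,2): δ = 13.84°  ✓
  (0,3): δ = 51.77°  ·
  (0,4): δ = 89.68°  ·
  (0,5): δ = 129.75°  ·
  (1,2): δ = 86.55°  ·
  (1,3): δ = 20.94°  ✓
  (1,4): δ = 16.97°  ✓
  (1,5): δ = 57.04°  ·
  (2,3): δ = 114.39°  ·
  (2,4): δ = 76.48°  ·
  (2,5): δ = 36.41°  ✓
  (3,4): δ = 142.09°  ·
  (3,5): δ = 102.02°  ·
  (4,5): δ = 139.93°  ·
antipodal pairs: 4

count = 4; pairs: (0,2), (1,3), (1,4), (2,5)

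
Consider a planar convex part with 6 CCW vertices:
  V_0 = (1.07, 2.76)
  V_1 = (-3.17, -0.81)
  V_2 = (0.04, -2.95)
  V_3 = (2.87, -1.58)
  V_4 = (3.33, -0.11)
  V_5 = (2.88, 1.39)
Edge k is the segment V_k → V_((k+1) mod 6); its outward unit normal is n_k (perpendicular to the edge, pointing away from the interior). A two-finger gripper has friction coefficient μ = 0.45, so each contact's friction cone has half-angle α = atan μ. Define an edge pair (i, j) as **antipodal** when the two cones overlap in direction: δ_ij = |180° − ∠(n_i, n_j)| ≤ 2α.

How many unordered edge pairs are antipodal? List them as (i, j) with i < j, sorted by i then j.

α = atan 0.45 = 24.23°;  2α = 48.46°
n_0 = (-0.6441, +0.7650)
n_1 = (-0.5547, -0.8321)
n_2 = (+0.4357, -0.9001)
n_3 = (+0.9544, -0.2986)
n_4 = (+0.9578, +0.2873)
n_5 = (+0.6035, +0.7973)
  (0,1): δ = 73.79°  ·
  (0,2): δ = 14.27°  ✓
  (0,3): δ = 32.53°  ✓
  (0,4): δ = 66.60°  ·
  (0,5): δ = 102.78°  ·
  (1,2): δ = 120.48°  ·
  (1,3): δ = 73.69°  ·
  (1,4): δ = 39.61°  ✓
  (1,5): δ = 3.43°  ✓
  (2,3): δ = 133.21°  ·
  (2,4): δ = 99.13°  ·
  (2,5): δ = 62.95°  ·
  (3,4): δ = 145.92°  ·
  (3,5): δ = 109.75°  ·
  (4,5): δ = 143.82°  ·
antipodal pairs: 4

count = 4; pairs: (0,2), (0,3), (1,4), (1,5)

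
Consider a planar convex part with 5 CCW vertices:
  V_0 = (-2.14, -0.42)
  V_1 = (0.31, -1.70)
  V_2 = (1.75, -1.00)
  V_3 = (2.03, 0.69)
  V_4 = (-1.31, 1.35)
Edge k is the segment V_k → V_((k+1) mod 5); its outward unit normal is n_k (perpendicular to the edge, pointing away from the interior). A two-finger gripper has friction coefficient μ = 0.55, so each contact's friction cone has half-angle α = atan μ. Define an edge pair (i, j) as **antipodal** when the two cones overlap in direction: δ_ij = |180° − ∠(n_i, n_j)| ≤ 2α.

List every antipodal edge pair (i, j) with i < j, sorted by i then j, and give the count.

α = atan 0.55 = 28.81°;  2α = 57.62°
n_0 = (-0.4631, -0.8863)
n_1 = (+0.4372, -0.8994)
n_2 = (+0.9866, -0.1635)
n_3 = (+0.1939, +0.9810)
n_4 = (-0.9054, +0.4246)
  (0,1): δ = 126.49°  ·
  (0,2): δ = 71.82°  ·
  (0,3): δ = 16.41°  ✓
  (0,4): δ = 92.46°  ·
  (1,2): δ = 125.33°  ·
  (1,3): δ = 37.10°  ✓
  (1,4): δ = 38.95°  ✓
  (2,3): δ = 91.77°  ·
  (2,4): δ = 15.72°  ✓
  (3,4): δ = 103.95°  ·
antipodal pairs: 4

count = 4; pairs: (0,3), (1,3), (1,4), (2,4)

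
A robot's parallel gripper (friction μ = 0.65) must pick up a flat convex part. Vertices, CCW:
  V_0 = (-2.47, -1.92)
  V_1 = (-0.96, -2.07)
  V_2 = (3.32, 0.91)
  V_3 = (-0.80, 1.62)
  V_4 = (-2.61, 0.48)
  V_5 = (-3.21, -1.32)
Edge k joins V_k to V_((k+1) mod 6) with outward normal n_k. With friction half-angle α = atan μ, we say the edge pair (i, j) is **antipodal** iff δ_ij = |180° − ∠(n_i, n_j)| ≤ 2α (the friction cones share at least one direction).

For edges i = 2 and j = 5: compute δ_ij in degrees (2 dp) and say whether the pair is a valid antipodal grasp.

δ = 29.26°, valid

α = atan 0.65 = 33.02°;  2α = 66.05°
edge 2: e_2 = (-4.12, +0.71);  n_2 = (+0.1698, +0.9855)
edge 5: e_5 = (+0.74, -0.60);  n_5 = (-0.6298, -0.7768)
∠(n_2, n_5) = 150.74°
δ = |180° − 150.74°| = 29.26°
29.26° ≤ 2α = 66.05°  →  valid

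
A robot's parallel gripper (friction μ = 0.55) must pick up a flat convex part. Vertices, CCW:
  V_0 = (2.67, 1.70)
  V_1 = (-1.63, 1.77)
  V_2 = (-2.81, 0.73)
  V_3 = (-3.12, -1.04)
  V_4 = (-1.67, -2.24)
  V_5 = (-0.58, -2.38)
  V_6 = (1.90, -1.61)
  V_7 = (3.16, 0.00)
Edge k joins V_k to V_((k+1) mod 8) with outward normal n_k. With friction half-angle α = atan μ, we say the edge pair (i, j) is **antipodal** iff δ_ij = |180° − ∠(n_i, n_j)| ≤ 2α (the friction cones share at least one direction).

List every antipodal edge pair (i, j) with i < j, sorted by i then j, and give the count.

α = atan 0.55 = 28.81°;  2α = 57.62°
n_0 = (+0.0163, +0.9999)
n_1 = (-0.6612, +0.7502)
n_2 = (-0.9850, +0.1725)
n_3 = (-0.6376, -0.7704)
n_4 = (-0.1274, -0.9919)
n_5 = (+0.2965, -0.9550)
n_6 = (+0.7875, -0.6163)
n_7 = (+0.9609, +0.2770)
  (0,1): δ = 137.68°  ·
  (0,2): δ = 99.00°  ·
  (0,3): δ = 38.68°  ✓
  (0,4): δ = 6.39°  ✓
  (0,5): δ = 18.18°  ✓
  (0,6): δ = 52.89°  ✓
  (0,7): δ = 107.01°  ·
  (1,2): δ = 141.33°  ·
  (1,3): δ = 81.00°  ·
  (1,4): δ = 48.71°  ✓
  (1,5): δ = 24.14°  ✓
  (1,6): δ = 10.56°  ✓
  (1,7): δ = 64.69°  ·
  (2,3): δ = 119.68°  ·
  (2,4): δ = 87.38°  ·
  (2,5): δ = 62.82°  ·
  (2,6): δ = 28.11°  ✓
  (2,7): δ = 26.01°  ✓
  (3,4): δ = 147.71°  ·
  (3,5): δ = 123.14°  ·
  (3,6): δ = 88.44°  ·
  (3,7): δ = 34.31°  ✓
  (4,5): δ = 155.43°  ·
  (4,6): δ = 120.73°  ·
  (4,7): δ = 66.60°  ·
  (5,6): δ = 145.30°  ·
  (5,7): δ = 91.17°  ·
  (6,7): δ = 125.87°  ·
antipodal pairs: 10

count = 10; pairs: (0,3), (0,4), (0,5), (0,6), (1,4), (1,5), (1,6), (2,6), (2,7), (3,7)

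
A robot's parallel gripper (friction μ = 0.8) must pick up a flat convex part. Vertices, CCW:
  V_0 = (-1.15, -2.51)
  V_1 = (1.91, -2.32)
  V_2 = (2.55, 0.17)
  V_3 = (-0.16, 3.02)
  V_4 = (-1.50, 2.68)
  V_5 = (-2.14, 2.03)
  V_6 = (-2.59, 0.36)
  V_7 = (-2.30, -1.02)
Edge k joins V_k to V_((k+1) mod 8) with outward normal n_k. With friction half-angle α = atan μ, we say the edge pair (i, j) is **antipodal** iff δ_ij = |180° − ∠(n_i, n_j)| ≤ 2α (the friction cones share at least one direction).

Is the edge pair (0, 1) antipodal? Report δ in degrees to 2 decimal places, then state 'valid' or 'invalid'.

δ = 107.97°, invalid

α = atan 0.8 = 38.66°;  2α = 77.32°
edge 0: e_0 = (+3.06, +0.19);  n_0 = (+0.0620, -0.9981)
edge 1: e_1 = (+0.64, +2.49);  n_1 = (+0.9685, -0.2489)
∠(n_0, n_1) = 72.03°
δ = |180° − 72.03°| = 107.97°
107.97° > 2α = 77.32°  →  invalid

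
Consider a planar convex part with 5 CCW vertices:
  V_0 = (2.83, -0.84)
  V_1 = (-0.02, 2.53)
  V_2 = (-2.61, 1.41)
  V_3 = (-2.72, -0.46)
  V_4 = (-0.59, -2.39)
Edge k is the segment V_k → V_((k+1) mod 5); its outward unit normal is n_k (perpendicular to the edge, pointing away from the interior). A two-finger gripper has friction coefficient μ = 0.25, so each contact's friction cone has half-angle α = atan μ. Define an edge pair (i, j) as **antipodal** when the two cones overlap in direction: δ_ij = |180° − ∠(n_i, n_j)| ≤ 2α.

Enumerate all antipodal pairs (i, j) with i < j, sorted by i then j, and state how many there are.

α = atan 0.25 = 14.04°;  2α = 28.07°
n_0 = (+0.7636, +0.6457)
n_1 = (-0.3969, +0.9179)
n_2 = (-0.9983, +0.0587)
n_3 = (-0.6715, -0.7410)
n_4 = (+0.4128, -0.9108)
  (0,1): δ = 106.84°  ·
  (0,2): δ = 43.59°  ·
  (0,3): δ = 7.60°  ✓
  (0,4): δ = 74.16°  ·
  (1,2): δ = 116.75°  ·
  (1,3): δ = 65.57°  ·
  (1,4): δ = 1.00°  ✓
  (2,3): δ = 128.81°  ·
  (2,4): δ = 62.25°  ·
  (3,4): δ = 113.44°  ·
antipodal pairs: 2

count = 2; pairs: (0,3), (1,4)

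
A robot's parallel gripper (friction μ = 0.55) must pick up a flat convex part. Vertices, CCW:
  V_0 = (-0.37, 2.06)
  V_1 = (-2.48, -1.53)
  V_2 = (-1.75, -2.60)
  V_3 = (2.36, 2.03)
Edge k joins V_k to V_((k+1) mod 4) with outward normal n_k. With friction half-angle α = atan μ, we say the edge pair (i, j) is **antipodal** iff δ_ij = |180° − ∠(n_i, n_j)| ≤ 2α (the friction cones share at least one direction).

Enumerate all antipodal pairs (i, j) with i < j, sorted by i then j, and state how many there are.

α = atan 0.55 = 28.81°;  2α = 57.62°
n_0 = (-0.8621, +0.5067)
n_1 = (-0.8261, -0.5636)
n_2 = (+0.7479, -0.6639)
n_3 = (+0.0110, +0.9999)
  (0,1): δ = 115.25°  ·
  (0,2): δ = 11.15°  ✓
  (0,3): δ = 119.82°  ·
  (1,2): δ = 75.90°  ·
  (1,3): δ = 55.07°  ✓
  (2,3): δ = 49.03°  ✓
antipodal pairs: 3

count = 3; pairs: (0,2), (1,3), (2,3)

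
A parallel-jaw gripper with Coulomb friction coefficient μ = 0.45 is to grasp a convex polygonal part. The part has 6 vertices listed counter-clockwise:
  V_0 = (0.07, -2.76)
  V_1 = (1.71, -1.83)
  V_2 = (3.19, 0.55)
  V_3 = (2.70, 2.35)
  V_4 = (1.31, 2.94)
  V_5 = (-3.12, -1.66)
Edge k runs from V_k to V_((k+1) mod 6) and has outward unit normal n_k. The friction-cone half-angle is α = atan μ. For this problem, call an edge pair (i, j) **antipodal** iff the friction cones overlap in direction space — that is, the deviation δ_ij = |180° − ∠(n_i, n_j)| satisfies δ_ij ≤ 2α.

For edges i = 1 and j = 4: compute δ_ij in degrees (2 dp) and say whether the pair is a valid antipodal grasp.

α = atan 0.45 = 24.23°;  2α = 48.46°
edge 1: e_1 = (+1.48, +2.38);  n_1 = (+0.8492, -0.5281)
edge 4: e_4 = (-4.43, -4.60);  n_4 = (-0.7203, +0.6937)
∠(n_1, n_4) = 167.95°
δ = |180° − 167.95°| = 12.05°
12.05° ≤ 2α = 48.46°  →  valid

δ = 12.05°, valid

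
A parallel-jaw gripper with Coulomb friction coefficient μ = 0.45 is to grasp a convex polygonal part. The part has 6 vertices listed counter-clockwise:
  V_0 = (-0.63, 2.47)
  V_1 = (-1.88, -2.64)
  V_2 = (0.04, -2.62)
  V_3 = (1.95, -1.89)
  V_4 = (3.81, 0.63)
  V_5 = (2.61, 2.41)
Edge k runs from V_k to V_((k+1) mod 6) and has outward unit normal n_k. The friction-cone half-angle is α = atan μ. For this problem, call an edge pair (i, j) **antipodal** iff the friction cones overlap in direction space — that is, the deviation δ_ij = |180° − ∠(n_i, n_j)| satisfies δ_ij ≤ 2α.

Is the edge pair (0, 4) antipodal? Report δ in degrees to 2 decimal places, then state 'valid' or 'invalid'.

α = atan 0.45 = 24.23°;  2α = 48.46°
edge 0: e_0 = (-1.25, -5.11);  n_0 = (-0.9714, +0.2376)
edge 4: e_4 = (-1.20, +1.78);  n_4 = (+0.8292, +0.5590)
∠(n_0, n_4) = 132.27°
δ = |180° − 132.27°| = 47.73°
47.73° ≤ 2α = 48.46°  →  valid

δ = 47.73°, valid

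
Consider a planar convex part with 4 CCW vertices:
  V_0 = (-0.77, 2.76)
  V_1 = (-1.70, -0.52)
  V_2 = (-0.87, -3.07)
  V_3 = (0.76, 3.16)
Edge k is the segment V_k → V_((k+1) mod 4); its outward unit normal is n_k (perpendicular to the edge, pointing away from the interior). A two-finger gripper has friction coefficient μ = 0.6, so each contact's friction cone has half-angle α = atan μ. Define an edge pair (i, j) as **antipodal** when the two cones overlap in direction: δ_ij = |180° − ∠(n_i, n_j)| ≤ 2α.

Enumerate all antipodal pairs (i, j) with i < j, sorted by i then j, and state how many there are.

count = 3; pairs: (0,2), (1,2), (2,3)

α = atan 0.6 = 30.96°;  2α = 61.93°
n_0 = (-0.9621, +0.2728)
n_1 = (-0.9509, -0.3095)
n_2 = (+0.9674, -0.2531)
n_3 = (-0.2529, +0.9675)
  (0,1): δ = 146.14°  ·
  (0,2): δ = 1.17°  ✓
  (0,3): δ = 120.48°  ·
  (1,2): δ = 32.69°  ✓
  (1,3): δ = 86.62°  ·
  (2,3): δ = 60.69°  ✓
antipodal pairs: 3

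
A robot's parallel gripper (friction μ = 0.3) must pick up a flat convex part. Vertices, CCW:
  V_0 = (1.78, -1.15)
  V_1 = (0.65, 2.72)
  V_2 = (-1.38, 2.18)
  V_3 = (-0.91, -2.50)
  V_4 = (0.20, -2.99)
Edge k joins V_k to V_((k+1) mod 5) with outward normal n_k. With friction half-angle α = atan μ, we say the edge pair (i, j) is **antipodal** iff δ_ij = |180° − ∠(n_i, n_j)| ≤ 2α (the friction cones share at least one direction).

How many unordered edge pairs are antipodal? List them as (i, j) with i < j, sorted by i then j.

count = 1; pairs: (0,2)

α = atan 0.3 = 16.70°;  2α = 33.40°
n_0 = (+0.9599, +0.2803)
n_1 = (-0.2571, +0.9664)
n_2 = (-0.9950, -0.0999)
n_3 = (-0.4038, -0.9148)
n_4 = (+0.7587, -0.6515)
  (0,1): δ = 91.38°  ·
  (0,2): δ = 10.54°  ✓
  (0,3): δ = 49.90°  ·
  (0,4): δ = 123.07°  ·
  (1,2): δ = 99.16°  ·
  (1,3): δ = 38.71°  ·
  (1,4): δ = 34.45°  ·
  (2,3): δ = 119.55°  ·
  (2,4): δ = 46.39°  ·
  (3,4): δ = 106.83°  ·
antipodal pairs: 1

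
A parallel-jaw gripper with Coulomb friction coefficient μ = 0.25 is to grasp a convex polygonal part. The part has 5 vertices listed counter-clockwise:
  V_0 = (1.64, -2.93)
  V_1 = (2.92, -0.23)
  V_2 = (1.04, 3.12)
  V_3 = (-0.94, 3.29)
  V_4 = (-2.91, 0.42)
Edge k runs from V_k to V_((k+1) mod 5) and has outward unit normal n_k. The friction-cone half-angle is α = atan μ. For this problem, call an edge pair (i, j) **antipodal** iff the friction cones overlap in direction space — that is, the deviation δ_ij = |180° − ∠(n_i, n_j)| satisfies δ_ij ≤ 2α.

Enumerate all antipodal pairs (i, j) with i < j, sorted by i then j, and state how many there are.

α = atan 0.25 = 14.04°;  2α = 28.07°
n_0 = (+0.9036, -0.4284)
n_1 = (+0.8721, +0.4894)
n_2 = (+0.0855, +0.9963)
n_3 = (-0.8245, +0.5659)
n_4 = (-0.5929, -0.8053)
  (0,1): δ = 125.33°  ·
  (0,2): δ = 69.54°  ·
  (0,3): δ = 9.10°  ✓
  (0,4): δ = 79.00°  ·
  (1,2): δ = 124.21°  ·
  (1,3): δ = 63.77°  ·
  (1,4): δ = 24.34°  ✓
  (2,3): δ = 119.56°  ·
  (2,4): δ = 31.46°  ·
  (3,4): δ = 91.90°  ·
antipodal pairs: 2

count = 2; pairs: (0,3), (1,4)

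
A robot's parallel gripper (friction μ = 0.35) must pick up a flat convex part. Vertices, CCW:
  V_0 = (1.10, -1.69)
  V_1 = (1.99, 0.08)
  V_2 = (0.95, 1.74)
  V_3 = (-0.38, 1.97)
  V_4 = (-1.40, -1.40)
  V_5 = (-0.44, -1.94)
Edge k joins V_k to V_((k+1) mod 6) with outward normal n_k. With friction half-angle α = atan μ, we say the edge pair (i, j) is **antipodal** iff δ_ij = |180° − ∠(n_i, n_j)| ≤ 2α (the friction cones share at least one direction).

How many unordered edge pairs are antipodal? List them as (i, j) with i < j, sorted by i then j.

count = 4; pairs: (0,3), (1,4), (2,4), (2,5)

α = atan 0.35 = 19.29°;  2α = 38.58°
n_0 = (+0.8934, -0.4492)
n_1 = (+0.8474, +0.5309)
n_2 = (+0.1704, +0.9854)
n_3 = (-0.9571, +0.2897)
n_4 = (-0.4903, -0.8716)
n_5 = (+0.1602, -0.9871)
  (0,1): δ = 121.24°  ·
  (0,2): δ = 73.12°  ·
  (0,3): δ = 9.85°  ✓
  (0,4): δ = 87.34°  ·
  (0,5): δ = 125.92°  ·
  (1,2): δ = 131.88°  ·
  (1,3): δ = 48.91°  ·
  (1,4): δ = 28.57°  ✓
  (1,5): δ = 67.15°  ·
  (2,3): δ = 97.03°  ·
  (2,4): δ = 19.55°  ✓
  (2,5): δ = 19.03°  ✓
  (3,4): δ = 102.52°  ·
  (3,5): δ = 63.94°  ·
  (4,5): δ = 141.42°  ·
antipodal pairs: 4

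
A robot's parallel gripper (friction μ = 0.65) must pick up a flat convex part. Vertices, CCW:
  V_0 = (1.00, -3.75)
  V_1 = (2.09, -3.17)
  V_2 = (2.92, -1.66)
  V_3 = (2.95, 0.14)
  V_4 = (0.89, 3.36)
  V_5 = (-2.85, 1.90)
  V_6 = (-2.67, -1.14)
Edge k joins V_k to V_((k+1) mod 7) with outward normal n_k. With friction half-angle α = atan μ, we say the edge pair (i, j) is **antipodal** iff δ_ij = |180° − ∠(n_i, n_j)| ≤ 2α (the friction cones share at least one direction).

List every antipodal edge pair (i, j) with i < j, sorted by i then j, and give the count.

α = atan 0.65 = 33.02°;  2α = 66.05°
n_0 = (+0.4697, -0.8828)
n_1 = (+0.8763, -0.4817)
n_2 = (+0.9999, -0.0167)
n_3 = (+0.8424, +0.5389)
n_4 = (-0.3636, +0.9315)
n_5 = (-0.9983, -0.0591)
n_6 = (-0.5796, -0.8149)
  (0,1): δ = 146.81°  ·
  (0,2): δ = 118.97°  ·
  (0,3): δ = 85.41°  ·
  (0,4): δ = 6.69°  ✓
  (0,5): δ = 65.37°  ✓
  (0,6): δ = 116.56°  ·
  (1,2): δ = 152.16°  ·
  (1,3): δ = 118.59°  ·
  (1,4): δ = 39.88°  ✓
  (1,5): δ = 32.18°  ✓
  (1,6): δ = 83.38°  ·
  (2,3): δ = 146.44°  ·
  (2,4): δ = 67.72°  ·
  (2,5): δ = 4.34°  ✓
  (2,6): δ = 55.54°  ✓
  (3,4): δ = 101.28°  ·
  (3,5): δ = 29.22°  ✓
  (3,6): δ = 21.97°  ✓
  (4,5): δ = 107.94°  ·
  (4,6): δ = 56.74°  ✓
  (5,6): δ = 128.81°  ·
antipodal pairs: 9

count = 9; pairs: (0,4), (0,5), (1,4), (1,5), (2,5), (2,6), (3,5), (3,6), (4,6)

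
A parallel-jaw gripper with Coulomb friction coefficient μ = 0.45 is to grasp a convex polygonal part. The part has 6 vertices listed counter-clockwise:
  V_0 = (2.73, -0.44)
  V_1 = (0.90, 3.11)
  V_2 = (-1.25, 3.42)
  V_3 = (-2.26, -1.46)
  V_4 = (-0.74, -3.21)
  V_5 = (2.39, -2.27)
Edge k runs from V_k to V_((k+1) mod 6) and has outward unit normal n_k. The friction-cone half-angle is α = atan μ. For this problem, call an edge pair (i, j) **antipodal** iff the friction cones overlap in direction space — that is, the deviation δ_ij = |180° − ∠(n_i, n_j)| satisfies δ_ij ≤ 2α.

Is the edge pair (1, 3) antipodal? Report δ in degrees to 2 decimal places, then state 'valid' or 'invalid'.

α = atan 0.45 = 24.23°;  2α = 48.46°
edge 1: e_1 = (-2.15, +0.31);  n_1 = (+0.1427, +0.9898)
edge 3: e_3 = (+1.52, -1.75);  n_3 = (-0.7550, -0.6558)
∠(n_1, n_3) = 139.18°
δ = |180° − 139.18°| = 40.82°
40.82° ≤ 2α = 48.46°  →  valid

δ = 40.82°, valid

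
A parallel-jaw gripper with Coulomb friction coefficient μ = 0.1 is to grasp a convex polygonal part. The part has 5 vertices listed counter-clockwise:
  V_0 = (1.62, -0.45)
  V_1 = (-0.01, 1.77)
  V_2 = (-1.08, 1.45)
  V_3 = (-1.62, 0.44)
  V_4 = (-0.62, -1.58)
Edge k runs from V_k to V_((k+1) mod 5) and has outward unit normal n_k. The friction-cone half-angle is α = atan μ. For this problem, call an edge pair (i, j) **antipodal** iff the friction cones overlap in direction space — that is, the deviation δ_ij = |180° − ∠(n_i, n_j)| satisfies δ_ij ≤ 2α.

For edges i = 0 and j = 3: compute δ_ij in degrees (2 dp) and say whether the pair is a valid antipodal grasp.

α = atan 0.1 = 5.71°;  2α = 11.42°
edge 0: e_0 = (-1.63, +2.22);  n_0 = (+0.8061, +0.5918)
edge 3: e_3 = (+1.00, -2.02);  n_3 = (-0.8962, -0.4437)
∠(n_0, n_3) = 170.05°
δ = |180° − 170.05°| = 9.95°
9.95° ≤ 2α = 11.42°  →  valid

δ = 9.95°, valid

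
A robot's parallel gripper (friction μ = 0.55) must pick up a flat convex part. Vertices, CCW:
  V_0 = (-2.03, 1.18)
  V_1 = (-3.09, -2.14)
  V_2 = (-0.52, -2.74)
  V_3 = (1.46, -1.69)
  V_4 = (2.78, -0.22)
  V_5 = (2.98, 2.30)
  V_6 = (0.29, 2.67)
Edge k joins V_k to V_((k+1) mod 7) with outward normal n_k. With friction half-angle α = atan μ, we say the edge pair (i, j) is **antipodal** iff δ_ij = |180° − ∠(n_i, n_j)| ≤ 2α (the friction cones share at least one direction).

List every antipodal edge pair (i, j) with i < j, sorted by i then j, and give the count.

count = 10; pairs: (0,2), (0,3), (0,4), (1,5), (1,6), (2,5), (2,6), (3,5), (3,6), (4,6)

α = atan 0.55 = 28.81°;  2α = 57.62°
n_0 = (-0.9526, +0.3042)
n_1 = (-0.2273, -0.9738)
n_2 = (+0.4685, -0.8835)
n_3 = (+0.7440, -0.6681)
n_4 = (+0.9969, -0.0791)
n_5 = (+0.1363, +0.9907)
n_6 = (-0.5404, +0.8414)
  (0,1): δ = 85.43°  ·
  (0,2): δ = 44.36°  ✓
  (0,3): δ = 24.22°  ✓
  (0,4): δ = 13.17°  ✓
  (0,5): δ = 99.88°  ·
  (0,6): δ = 140.42°  ·
  (1,2): δ = 138.92°  ·
  (1,3): δ = 118.78°  ·
  (1,4): δ = 81.40°  ·
  (1,5): δ = 5.31°  ✓
  (1,6): δ = 45.85°  ✓
  (2,3): δ = 159.86°  ·
  (2,4): δ = 122.47°  ·
  (2,5): δ = 35.77°  ✓
  (2,6): δ = 4.77°  ✓
  (3,4): δ = 142.62°  ·
  (3,5): δ = 55.91°  ✓
  (3,6): δ = 15.37°  ✓
  (4,5): δ = 93.29°  ·
  (4,6): δ = 52.75°  ✓
  (5,6): δ = 139.46°  ·
antipodal pairs: 10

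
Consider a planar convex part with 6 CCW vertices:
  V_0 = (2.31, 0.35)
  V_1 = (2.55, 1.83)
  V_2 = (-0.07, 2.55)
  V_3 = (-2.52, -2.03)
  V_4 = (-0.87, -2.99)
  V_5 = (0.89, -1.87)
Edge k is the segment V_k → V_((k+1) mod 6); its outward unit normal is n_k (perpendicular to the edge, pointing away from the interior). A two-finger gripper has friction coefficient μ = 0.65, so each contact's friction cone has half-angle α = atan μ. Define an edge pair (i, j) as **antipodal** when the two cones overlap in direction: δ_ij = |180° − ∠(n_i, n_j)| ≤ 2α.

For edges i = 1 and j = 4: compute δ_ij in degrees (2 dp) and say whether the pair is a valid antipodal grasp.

δ = 47.84°, valid

α = atan 0.65 = 33.02°;  2α = 66.05°
edge 1: e_1 = (-2.62, +0.72);  n_1 = (+0.2650, +0.9643)
edge 4: e_4 = (+1.76, +1.12);  n_4 = (+0.5369, -0.8437)
∠(n_1, n_4) = 132.16°
δ = |180° − 132.16°| = 47.84°
47.84° ≤ 2α = 66.05°  →  valid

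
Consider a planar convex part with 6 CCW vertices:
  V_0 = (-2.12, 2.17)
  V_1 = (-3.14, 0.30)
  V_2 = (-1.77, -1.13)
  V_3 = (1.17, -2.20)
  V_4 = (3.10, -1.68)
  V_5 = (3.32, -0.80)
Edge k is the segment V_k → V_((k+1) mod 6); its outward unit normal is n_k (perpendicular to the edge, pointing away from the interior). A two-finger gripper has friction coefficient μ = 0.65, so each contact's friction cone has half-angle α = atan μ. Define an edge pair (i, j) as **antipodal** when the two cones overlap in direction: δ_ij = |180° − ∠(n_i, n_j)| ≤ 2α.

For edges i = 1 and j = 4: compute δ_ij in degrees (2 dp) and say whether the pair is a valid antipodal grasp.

δ = 57.81°, valid

α = atan 0.65 = 33.02°;  2α = 66.05°
edge 1: e_1 = (+1.37, -1.43);  n_1 = (-0.7221, -0.6918)
edge 4: e_4 = (+0.22, +0.88);  n_4 = (+0.9701, -0.2425)
∠(n_1, n_4) = 122.19°
δ = |180° − 122.19°| = 57.81°
57.81° ≤ 2α = 66.05°  →  valid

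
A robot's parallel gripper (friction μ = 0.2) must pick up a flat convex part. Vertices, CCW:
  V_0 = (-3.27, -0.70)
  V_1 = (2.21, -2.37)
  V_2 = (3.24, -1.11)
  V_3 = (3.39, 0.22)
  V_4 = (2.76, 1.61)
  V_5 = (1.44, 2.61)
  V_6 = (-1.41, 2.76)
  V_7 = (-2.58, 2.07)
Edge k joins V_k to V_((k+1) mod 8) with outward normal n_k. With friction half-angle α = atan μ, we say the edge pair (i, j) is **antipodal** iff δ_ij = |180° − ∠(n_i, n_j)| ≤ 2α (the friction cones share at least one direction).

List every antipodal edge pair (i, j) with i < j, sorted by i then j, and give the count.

α = atan 0.2 = 11.31°;  2α = 22.62°
n_0 = (-0.2915, -0.9566)
n_1 = (+0.7742, -0.6329)
n_2 = (+0.9937, -0.1121)
n_3 = (+0.9108, +0.4128)
n_4 = (+0.6039, +0.7971)
n_5 = (+0.0526, +0.9986)
n_6 = (-0.5080, +0.8614)
n_7 = (-0.9703, +0.2417)
  (0,1): δ = 112.32°  ·
  (0,2): δ = 79.49°  ·
  (0,3): δ = 48.67°  ·
  (0,4): δ = 20.20°  ✓
  (0,5): δ = 13.94°  ✓
  (0,6): δ = 47.48°  ·
  (0,7): δ = 92.96°  ·
  (1,2): δ = 147.17°  ·
  (1,3): δ = 116.35°  ·
  (1,4): δ = 87.88°  ·
  (1,5): δ = 53.75°  ·
  (1,6): δ = 20.21°  ✓
  (1,7): δ = 25.28°  ·
  (2,3): δ = 149.18°  ·
  (2,4): δ = 120.71°  ·
  (2,5): δ = 86.58°  ·
  (2,6): δ = 53.04°  ·
  (2,7): δ = 7.55°  ✓
  (3,4): δ = 151.53°  ·
  (3,5): δ = 117.39°  ·
  (3,6): δ = 83.85°  ·
  (3,7): δ = 38.37°  ·
  (4,5): δ = 145.87°  ·
  (4,6): δ = 112.32°  ·
  (4,7): δ = 66.84°  ·
  (5,6): δ = 146.46°  ·
  (5,7): δ = 100.97°  ·
  (6,7): δ = 134.52°  ·
antipodal pairs: 4

count = 4; pairs: (0,4), (0,5), (1,6), (2,7)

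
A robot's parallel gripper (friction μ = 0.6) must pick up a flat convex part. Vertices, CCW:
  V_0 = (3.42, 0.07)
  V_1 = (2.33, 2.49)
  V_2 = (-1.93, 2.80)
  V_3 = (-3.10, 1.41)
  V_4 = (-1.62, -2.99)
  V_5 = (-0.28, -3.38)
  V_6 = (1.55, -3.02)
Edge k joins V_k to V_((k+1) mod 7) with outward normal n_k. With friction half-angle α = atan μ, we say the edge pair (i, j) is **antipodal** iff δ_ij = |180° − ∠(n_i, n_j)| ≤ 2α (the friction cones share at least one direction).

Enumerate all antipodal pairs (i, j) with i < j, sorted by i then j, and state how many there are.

count = 7; pairs: (0,3), (0,4), (1,4), (1,5), (2,5), (2,6), (3,6)

α = atan 0.6 = 30.96°;  2α = 61.93°
n_0 = (+0.9118, +0.4107)
n_1 = (+0.0726, +0.9974)
n_2 = (-0.7651, +0.6440)
n_3 = (-0.9478, -0.3188)
n_4 = (-0.2794, -0.9602)
n_5 = (+0.1930, -0.9812)
n_6 = (+0.8555, -0.5177)
  (0,1): δ = 118.41°  ·
  (0,2): δ = 64.34°  ·
  (0,3): δ = 5.66°  ✓
  (0,4): δ = 49.53°  ✓
  (0,5): δ = 76.88°  ·
  (0,6): δ = 124.57°  ·
  (1,2): δ = 125.93°  ·
  (1,3): δ = 67.25°  ·
  (1,4): δ = 12.07°  ✓
  (1,5): δ = 15.29°  ✓
  (1,6): δ = 62.98°  ·
  (2,3): δ = 121.32°  ·
  (2,4): δ = 66.14°  ·
  (2,5): δ = 38.78°  ✓
  (2,6): δ = 8.91°  ✓
  (3,4): δ = 124.82°  ·
  (3,5): δ = 97.46°  ·
  (3,6): δ = 49.77°  ✓
  (4,5): δ = 152.64°  ·
  (4,6): δ = 104.95°  ·
  (5,6): δ = 132.31°  ·
antipodal pairs: 7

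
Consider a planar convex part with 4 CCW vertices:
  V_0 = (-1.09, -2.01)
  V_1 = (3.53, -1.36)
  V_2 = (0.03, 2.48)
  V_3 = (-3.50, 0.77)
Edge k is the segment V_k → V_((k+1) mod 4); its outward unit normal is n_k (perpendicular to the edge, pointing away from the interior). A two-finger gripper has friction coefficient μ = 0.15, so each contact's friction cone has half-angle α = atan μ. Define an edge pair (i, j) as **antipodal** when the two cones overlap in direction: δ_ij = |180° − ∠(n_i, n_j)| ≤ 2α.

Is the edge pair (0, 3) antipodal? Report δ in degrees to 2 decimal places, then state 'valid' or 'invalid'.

δ = 122.91°, invalid

α = atan 0.15 = 8.53°;  2α = 17.06°
edge 0: e_0 = (+4.62, +0.65);  n_0 = (+0.1393, -0.9902)
edge 3: e_3 = (+2.41, -2.78);  n_3 = (-0.7556, -0.6550)
∠(n_0, n_3) = 57.09°
δ = |180° − 57.09°| = 122.91°
122.91° > 2α = 17.06°  →  invalid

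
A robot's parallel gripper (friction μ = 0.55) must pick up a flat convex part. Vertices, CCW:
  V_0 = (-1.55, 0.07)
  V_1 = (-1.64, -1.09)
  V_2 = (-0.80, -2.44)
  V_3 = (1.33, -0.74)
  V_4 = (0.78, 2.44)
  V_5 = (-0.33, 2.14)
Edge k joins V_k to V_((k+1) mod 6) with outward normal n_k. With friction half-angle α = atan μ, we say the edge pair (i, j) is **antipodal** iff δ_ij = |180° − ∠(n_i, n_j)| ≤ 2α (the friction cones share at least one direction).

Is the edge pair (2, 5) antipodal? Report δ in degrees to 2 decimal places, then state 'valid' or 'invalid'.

α = atan 0.55 = 28.81°;  2α = 57.62°
edge 2: e_2 = (+2.13, +1.70);  n_2 = (+0.6238, -0.7816)
edge 5: e_5 = (-1.22, -2.07);  n_5 = (-0.8615, +0.5077)
∠(n_2, n_5) = 159.11°
δ = |180° − 159.11°| = 20.89°
20.89° ≤ 2α = 57.62°  →  valid

δ = 20.89°, valid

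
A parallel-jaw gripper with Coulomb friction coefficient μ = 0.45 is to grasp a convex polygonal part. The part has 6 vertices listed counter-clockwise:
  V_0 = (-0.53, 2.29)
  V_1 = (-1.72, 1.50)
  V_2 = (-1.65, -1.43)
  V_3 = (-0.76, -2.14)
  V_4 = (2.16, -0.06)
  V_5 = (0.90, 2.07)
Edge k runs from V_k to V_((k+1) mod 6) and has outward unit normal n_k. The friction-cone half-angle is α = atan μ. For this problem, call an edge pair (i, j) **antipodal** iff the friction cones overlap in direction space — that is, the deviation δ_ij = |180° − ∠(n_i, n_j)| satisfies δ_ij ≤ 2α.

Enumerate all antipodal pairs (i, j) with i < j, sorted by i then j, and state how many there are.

count = 5; pairs: (0,3), (1,4), (2,4), (2,5), (3,5)

α = atan 0.45 = 24.23°;  2α = 48.46°
n_0 = (-0.5531, +0.8331)
n_1 = (-0.9997, -0.0239)
n_2 = (-0.6236, -0.7817)
n_3 = (+0.5802, -0.8145)
n_4 = (+0.8607, +0.5091)
n_5 = (+0.1521, +0.9884)
  (0,1): δ = 122.21°  ·
  (0,2): δ = 72.16°  ·
  (0,3): δ = 1.88°  ✓
  (0,4): δ = 87.03°  ·
  (0,5): δ = 137.68°  ·
  (1,2): δ = 129.95°  ·
  (1,3): δ = 55.91°  ·
  (1,4): δ = 29.24°  ✓
  (1,5): δ = 79.89°  ·
  (2,3): δ = 105.96°  ·
  (2,4): δ = 20.81°  ✓
  (2,5): δ = 29.84°  ✓
  (3,4): δ = 94.86°  ·
  (3,5): δ = 44.21°  ✓
  (4,5): δ = 129.35°  ·
antipodal pairs: 5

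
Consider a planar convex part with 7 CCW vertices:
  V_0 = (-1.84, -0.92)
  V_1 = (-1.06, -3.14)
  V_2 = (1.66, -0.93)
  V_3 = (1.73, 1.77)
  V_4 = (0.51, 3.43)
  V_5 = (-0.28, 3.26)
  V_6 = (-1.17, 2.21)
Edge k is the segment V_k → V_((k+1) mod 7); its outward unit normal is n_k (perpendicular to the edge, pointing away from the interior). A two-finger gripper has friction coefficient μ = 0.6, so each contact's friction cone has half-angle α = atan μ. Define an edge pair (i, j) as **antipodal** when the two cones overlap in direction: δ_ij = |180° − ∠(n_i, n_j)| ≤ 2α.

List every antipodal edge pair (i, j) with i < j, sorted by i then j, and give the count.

count = 8; pairs: (0,2), (0,3), (1,4), (1,5), (1,6), (2,5), (2,6), (3,6)

α = atan 0.6 = 30.96°;  2α = 61.93°
n_0 = (-0.9435, -0.3315)
n_1 = (+0.6306, -0.7761)
n_2 = (+0.9997, -0.0259)
n_3 = (+0.8058, +0.5922)
n_4 = (-0.2104, +0.9776)
n_5 = (-0.7628, +0.6466)
n_6 = (-0.9778, +0.2093)
  (0,1): δ = 70.27°  ·
  (0,2): δ = 20.84°  ✓
  (0,3): δ = 16.95°  ✓
  (0,4): δ = 82.79°  ·
  (0,5): δ = 120.36°  ·
  (0,6): δ = 148.56°  ·
  (1,2): δ = 130.58°  ·
  (1,3): δ = 92.78°  ·
  (1,4): δ = 26.95°  ✓
  (1,5): δ = 10.62°  ✓
  (1,6): δ = 38.82°  ✓
  (2,3): δ = 142.20°  ·
  (2,4): δ = 76.37°  ·
  (2,5): δ = 38.80°  ✓
  (2,6): δ = 10.60°  ✓
  (3,4): δ = 114.17°  ·
  (3,5): δ = 76.60°  ·
  (3,6): δ = 48.40°  ✓
  (4,5): δ = 142.43°  ·
  (4,6): δ = 114.23°  ·
  (5,6): δ = 151.80°  ·
antipodal pairs: 8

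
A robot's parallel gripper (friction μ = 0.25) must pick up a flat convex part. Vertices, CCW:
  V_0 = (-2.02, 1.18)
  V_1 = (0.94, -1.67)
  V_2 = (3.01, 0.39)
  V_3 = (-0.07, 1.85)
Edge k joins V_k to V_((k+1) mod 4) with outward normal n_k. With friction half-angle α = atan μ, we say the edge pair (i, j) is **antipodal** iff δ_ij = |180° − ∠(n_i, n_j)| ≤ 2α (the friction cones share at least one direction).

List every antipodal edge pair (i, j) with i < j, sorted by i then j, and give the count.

count = 2; pairs: (0,2), (1,3)

α = atan 0.25 = 14.04°;  2α = 28.07°
n_0 = (-0.6936, -0.7204)
n_1 = (+0.7054, -0.7088)
n_2 = (+0.4283, +0.9036)
n_3 = (-0.3249, +0.9457)
  (0,1): δ = 91.22°  ·
  (0,2): δ = 18.55°  ✓
  (0,3): δ = 62.88°  ·
  (1,2): δ = 70.22°  ·
  (1,3): δ = 25.90°  ✓
  (2,3): δ = 135.68°  ·
antipodal pairs: 2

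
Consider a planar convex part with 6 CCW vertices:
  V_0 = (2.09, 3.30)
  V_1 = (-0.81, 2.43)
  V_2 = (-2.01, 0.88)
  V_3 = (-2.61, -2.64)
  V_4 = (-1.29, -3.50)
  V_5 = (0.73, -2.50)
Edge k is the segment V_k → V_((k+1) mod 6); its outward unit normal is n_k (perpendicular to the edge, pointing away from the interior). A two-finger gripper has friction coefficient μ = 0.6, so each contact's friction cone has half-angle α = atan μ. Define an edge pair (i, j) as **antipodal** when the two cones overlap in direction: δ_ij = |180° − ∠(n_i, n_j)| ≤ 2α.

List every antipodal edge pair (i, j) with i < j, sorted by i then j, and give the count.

count = 7; pairs: (0,3), (0,4), (0,5), (1,4), (1,5), (2,4), (2,5)

α = atan 0.6 = 30.96°;  2α = 61.93°
n_0 = (-0.2873, +0.9578)
n_1 = (-0.7907, +0.6122)
n_2 = (-0.9858, +0.1680)
n_3 = (-0.5459, -0.8379)
n_4 = (+0.4437, -0.8962)
n_5 = (+0.9736, -0.2283)
  (0,1): δ = 144.45°  ·
  (0,2): δ = 116.37°  ·
  (0,3): δ = 49.78°  ✓
  (0,4): δ = 9.64°  ✓
  (0,5): δ = 60.10°  ✓
  (1,2): δ = 151.93°  ·
  (1,3): δ = 85.34°  ·
  (1,4): δ = 25.92°  ✓
  (1,5): δ = 24.55°  ✓
  (2,3): δ = 113.41°  ·
  (2,4): δ = 53.99°  ✓
  (2,5): δ = 3.52°  ✓
  (3,4): δ = 120.58°  ·
  (3,5): δ = 70.11°  ·
  (4,5): δ = 129.53°  ·
antipodal pairs: 7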